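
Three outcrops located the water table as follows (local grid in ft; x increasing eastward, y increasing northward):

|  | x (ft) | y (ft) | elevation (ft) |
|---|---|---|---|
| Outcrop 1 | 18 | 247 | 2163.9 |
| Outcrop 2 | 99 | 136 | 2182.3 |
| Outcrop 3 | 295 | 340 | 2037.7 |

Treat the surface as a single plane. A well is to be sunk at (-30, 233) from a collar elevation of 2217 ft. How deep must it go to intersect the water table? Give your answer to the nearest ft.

Two edge vectors: Outcrop 1→Outcrop 2 = (81, -111, 18.4), Outcrop 1→Outcrop 3 = (277, 93, -126.2).
Normal n = (Outcrop 1→Outcrop 2) × (Outcrop 1→Outcrop 3) = (12297, 15319, 38280).
So ∂z/∂x = −n_x/n_z = −0.32124 and ∂z/∂y = −n_y/n_z = −0.40018.
Intercept c from Outcrop 1: 2163.9 + 5.78 + 98.85 = 2268.53.
At (-30, 233): z_contact = 9.6 − 93.2 + 2268.53 = 2184.9 ft.
Depth below ground = 2217 − 2184.9 = 32 ft.

32 ft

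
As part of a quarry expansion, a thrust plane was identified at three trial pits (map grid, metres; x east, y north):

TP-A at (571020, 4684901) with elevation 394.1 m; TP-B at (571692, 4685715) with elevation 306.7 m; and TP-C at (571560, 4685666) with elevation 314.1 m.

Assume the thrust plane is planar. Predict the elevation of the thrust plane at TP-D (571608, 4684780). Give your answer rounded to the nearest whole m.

Two edge vectors: TP-A→TP-B = (672, 814, -87.4), TP-A→TP-C = (540, 765, -80).
Normal n = (TP-A→TP-B) × (TP-A→TP-C) = (1741, 6564, 74520).
So ∂z/∂x = −n_x/n_z = −0.02336286 and ∂z/∂y = −n_y/n_z = −0.08808374.
Intercept c from TP-A: 394.1 + 13340.66 + 412663.58 = 426398.34.
At (571608, 4684780): z = −13354.4 − 412652.9 + 426398.34 = 391.0 m.

391 m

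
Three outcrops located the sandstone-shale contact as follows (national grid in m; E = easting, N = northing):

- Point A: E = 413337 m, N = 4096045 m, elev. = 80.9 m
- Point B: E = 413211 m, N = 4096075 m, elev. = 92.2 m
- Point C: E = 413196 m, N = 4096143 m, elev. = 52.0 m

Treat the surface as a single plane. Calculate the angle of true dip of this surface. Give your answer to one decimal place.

34.6°

Two edge vectors: Point A→Point B = (-126, 30, 11.3), Point A→Point C = (-141, 98, -28.9).
Normal n = (Point A→Point B) × (Point A→Point C) = (-1974.4, -5234.7, -8118).
So ∂z/∂E = −n_x/n_z = −0.24321 and ∂z/∂N = −n_y/n_z = −0.64483.
Gradient magnitude |∇z| = √(a² + b²) = √(0.05915 + 0.41580) = 0.68917.
True dip = arctan(0.68917) = 34.6°, dipping toward NNE (azimuth ≈ 021°).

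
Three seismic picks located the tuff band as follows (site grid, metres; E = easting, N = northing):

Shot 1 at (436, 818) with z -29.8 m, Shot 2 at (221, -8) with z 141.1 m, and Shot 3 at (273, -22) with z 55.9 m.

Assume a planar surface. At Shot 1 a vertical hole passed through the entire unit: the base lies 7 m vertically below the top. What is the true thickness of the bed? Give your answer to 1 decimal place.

3.7 m

Let the plane be z = a·E + b·N + c.
Shot 2−Shot 1: −215a − 826b = 170.9;  Shot 3−Shot 1: −163a − 840b = 85.7.
Solving gives a = −1.58322, b = 0.20520.
|∇z| = √(a²+b²) = 1.59646, so dip δ = arctan(1.59646) = 57.94°.
True thickness = vertical thickness × cos δ = 7 × cos 57.94° = 3.7 m.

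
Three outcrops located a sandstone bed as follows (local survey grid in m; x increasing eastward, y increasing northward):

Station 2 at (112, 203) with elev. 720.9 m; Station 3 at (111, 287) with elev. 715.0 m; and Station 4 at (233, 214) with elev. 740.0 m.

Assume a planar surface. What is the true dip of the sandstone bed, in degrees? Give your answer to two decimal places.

10.08°

Let the plane be z = a·x + b·y + c.
Station 3−Station 2: −1a + 84b = −5.9;  Station 4−Station 2: 121a + 11b = 19.1.
Solving gives a = 0.16406, b = −0.06829.
Gradient magnitude |∇z| = √(a² + b²) = √(0.02692 + 0.00466) = 0.17770.
True dip = arctan(0.17770) = 10.08°, dipping toward WNW (azimuth ≈ 293°).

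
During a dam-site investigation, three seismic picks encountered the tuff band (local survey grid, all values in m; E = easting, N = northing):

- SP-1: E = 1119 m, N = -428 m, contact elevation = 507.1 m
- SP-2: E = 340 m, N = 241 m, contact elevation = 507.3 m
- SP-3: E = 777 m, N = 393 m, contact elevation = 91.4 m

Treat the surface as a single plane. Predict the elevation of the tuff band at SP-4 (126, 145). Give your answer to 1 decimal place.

728.0 m

Let the plane be z = a·E + b·N + c.
SP-2−SP-1: −779a + 669b = 0.2;  SP-3−SP-1: −342a + 821b = −415.7.
Solving gives a = −0.677444, b = −0.788533.
Then c = 507.1 − a·1119 − b·-428 = 927.67.
At (126, 145): z = −85.4 − 114.3 + 927.67 = 728.0 m.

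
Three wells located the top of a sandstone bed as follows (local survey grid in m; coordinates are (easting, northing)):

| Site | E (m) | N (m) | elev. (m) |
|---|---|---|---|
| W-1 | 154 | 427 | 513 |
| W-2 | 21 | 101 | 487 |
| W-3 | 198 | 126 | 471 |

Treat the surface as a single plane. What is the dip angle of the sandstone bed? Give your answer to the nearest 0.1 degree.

Let the plane be z = a·E + b·N + c.
W-2−W-1: −133a − 326b = −26;  W-3−W-1: 44a − 301b = −42.
Solving gives a = −0.10788, b = 0.12377.
Gradient magnitude |∇z| = √(a² + b²) = √(0.01164 + 0.01532) = 0.16418.
True dip = arctan(0.16418) = 9.3°, dipping toward SE (azimuth ≈ 139°).

9.3°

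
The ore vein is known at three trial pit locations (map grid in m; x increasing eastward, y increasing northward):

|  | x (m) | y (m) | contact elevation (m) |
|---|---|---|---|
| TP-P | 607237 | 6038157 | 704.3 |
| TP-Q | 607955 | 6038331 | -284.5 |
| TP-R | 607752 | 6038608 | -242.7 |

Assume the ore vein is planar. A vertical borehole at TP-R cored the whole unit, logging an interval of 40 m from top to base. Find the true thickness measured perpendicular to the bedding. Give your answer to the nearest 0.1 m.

Let the plane be z = a·x + b·y + c.
TP-Q−TP-P: 718a + 174b = −988.8;  TP-R−TP-P: 515a + 451b = −947.
Solving gives a = −1.20052, b = −0.72890.
|∇z| = √(a²+b²) = 1.40447, so dip δ = arctan(1.40447) = 54.55°.
True thickness = vertical thickness × cos δ = 40 × cos 54.55° = 23.2 m.

23.2 m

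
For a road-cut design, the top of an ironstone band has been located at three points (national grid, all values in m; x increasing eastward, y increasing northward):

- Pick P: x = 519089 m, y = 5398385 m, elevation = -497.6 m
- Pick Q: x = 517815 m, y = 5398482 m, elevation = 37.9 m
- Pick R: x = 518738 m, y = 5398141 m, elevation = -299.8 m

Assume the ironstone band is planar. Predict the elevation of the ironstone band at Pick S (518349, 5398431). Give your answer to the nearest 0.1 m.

Two edge vectors: Pick P→Pick Q = (-1274, 97, 535.5), Pick P→Pick R = (-351, -244, 197.8).
Normal n = (Pick P→Pick Q) × (Pick P→Pick R) = (149848.6, 64036.7, 344903).
So ∂z/∂x = −n_x/n_z = −0.434465922 and ∂z/∂y = −n_y/n_z = −0.185665825.
Intercept c from Pick P: -497.6 + 225526.48 + 1002295.60 = 1227324.49.
At (518349, 5398431): z = −225205.0 − 1002304.1 + 1227324.49 = -184.6 m.

-184.6 m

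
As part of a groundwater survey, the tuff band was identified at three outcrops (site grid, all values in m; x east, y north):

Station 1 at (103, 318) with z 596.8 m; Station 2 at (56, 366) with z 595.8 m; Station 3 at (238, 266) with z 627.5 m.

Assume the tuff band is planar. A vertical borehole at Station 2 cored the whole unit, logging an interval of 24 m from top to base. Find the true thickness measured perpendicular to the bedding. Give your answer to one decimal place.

21.6 m

Let the plane be z = a·x + b·y + c.
Station 2−Station 1: −47a + 48b = −1;  Station 3−Station 1: 135a − 52b = 30.7.
Solving gives a = 0.35223, b = 0.32406.
|∇z| = √(a²+b²) = 0.47862, so dip δ = arctan(0.47862) = 25.58°.
True thickness = vertical thickness × cos δ = 24 × cos 25.58° = 21.6 m.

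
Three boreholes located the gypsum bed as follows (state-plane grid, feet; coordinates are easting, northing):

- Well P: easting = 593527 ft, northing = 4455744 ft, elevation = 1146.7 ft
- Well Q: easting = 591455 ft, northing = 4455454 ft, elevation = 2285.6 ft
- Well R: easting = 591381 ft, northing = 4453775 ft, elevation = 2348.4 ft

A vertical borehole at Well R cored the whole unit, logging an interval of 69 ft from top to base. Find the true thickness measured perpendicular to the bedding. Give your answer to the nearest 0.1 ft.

Two edge vectors: Well P→Well Q = (-2072, -290, 1138.9), Well P→Well R = (-2146, -1969, 1201.7).
Normal n = (Well P→Well Q) × (Well P→Well R) = (1894001.1, 45843, 3457428).
So ∂z/∂easting = −n_x/n_z = −0.54781 and ∂z/∂northing = −n_y/n_z = −0.01326.
|∇z| = √(a²+b²) = 0.54797, so dip δ = arctan(0.54797) = 28.72°.
True thickness = vertical thickness × cos δ = 69 × cos 28.72° = 60.5 ft.

60.5 ft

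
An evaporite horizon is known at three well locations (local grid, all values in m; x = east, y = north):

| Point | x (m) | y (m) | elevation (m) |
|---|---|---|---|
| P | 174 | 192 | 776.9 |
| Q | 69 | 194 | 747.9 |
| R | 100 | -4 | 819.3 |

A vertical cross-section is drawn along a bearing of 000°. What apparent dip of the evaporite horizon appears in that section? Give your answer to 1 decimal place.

17.7°

Two edge vectors: P→Q = (-105, 2, -29), P→R = (-74, -196, 42.4).
Normal n = (P→Q) × (P→R) = (-5599.2, 6598, 20728).
So ∂z/∂x = −n_x/n_z = 0.27013 and ∂z/∂y = −n_y/n_z = −0.31831.
Unit vector along 000° is (sin 0°, cos 0°) = (0.0000, 1.0000).
Slope in that direction = a·(0.0000) + b·(1.0000) = −0.31831.
Apparent dip = arctan|0.31831| = 17.7° (true dip is 22.7°, so apparent ≤ true as expected).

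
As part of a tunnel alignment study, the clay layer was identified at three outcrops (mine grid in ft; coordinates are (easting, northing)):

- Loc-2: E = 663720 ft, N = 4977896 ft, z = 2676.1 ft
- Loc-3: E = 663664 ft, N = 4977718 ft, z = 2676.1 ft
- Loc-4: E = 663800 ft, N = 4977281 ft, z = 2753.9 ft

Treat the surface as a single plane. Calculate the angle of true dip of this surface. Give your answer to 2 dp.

Let the plane be z = a·E + b·N + c.
Loc-3−Loc-2: −56a − 178b = 0;  Loc-4−Loc-2: 80a − 615b = 77.8.
Solving gives a = 0.28448, b = −0.08950.
Gradient magnitude |∇z| = √(a² + b²) = √(0.08093 + 0.00801) = 0.29822.
True dip = arctan(0.29822) = 16.61°, dipping toward WNW (azimuth ≈ 287°).

16.61°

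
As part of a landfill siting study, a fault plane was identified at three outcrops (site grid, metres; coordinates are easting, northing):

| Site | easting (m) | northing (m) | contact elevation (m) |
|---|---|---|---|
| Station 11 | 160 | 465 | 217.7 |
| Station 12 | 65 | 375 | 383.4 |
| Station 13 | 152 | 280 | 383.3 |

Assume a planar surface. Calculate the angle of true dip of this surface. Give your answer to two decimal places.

51.70°

Two edge vectors: Station 11→Station 12 = (-95, -90, 165.7), Station 11→Station 13 = (-8, -185, 165.6).
Normal n = (Station 11→Station 12) × (Station 11→Station 13) = (15750.5, 14406.4, 16855).
So ∂z/∂easting = −n_x/n_z = −0.93447 and ∂z/∂northing = −n_y/n_z = −0.85473.
Gradient magnitude |∇z| = √(a² + b²) = √(0.87324 + 0.73056) = 1.26641.
True dip = arctan(1.26641) = 51.70°, dipping toward NE (azimuth ≈ 048°).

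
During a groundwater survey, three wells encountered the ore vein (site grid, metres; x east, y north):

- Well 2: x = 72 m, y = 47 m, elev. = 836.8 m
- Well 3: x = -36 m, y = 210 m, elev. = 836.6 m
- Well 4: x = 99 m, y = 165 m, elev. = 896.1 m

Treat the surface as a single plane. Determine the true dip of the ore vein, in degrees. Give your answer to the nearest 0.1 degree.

34.1°

Two edge vectors: Well 2→Well 3 = (-108, 163, -0.2), Well 2→Well 4 = (27, 118, 59.3).
Normal n = (Well 2→Well 3) × (Well 2→Well 4) = (9689.5, 6399, -17145).
So ∂z/∂x = −n_x/n_z = 0.56515 and ∂z/∂y = −n_y/n_z = 0.37323.
Gradient magnitude |∇z| = √(a² + b²) = √(0.31939 + 0.13930) = 0.67727.
True dip = arctan(0.67727) = 34.1°, dipping toward WSW (azimuth ≈ 237°).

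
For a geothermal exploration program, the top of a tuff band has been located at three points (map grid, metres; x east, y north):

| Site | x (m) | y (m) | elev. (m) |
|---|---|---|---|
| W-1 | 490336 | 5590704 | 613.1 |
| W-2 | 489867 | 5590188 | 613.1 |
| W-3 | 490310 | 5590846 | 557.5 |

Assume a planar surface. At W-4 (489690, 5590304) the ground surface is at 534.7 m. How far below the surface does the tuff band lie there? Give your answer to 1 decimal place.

22.9 m

Two edge vectors: W-1→W-2 = (-469, -516, 0), W-1→W-3 = (-26, 142, -55.6).
Normal n = (W-1→W-2) × (W-1→W-3) = (28689.6, -26076.4, -80014).
So ∂z/∂x = −n_x/n_z = 0.358557252 and ∂z/∂y = −n_y/n_z = −0.325897968.
Intercept c from W-1: 613.1 − 175813.53 + 1821999.07 = 1646798.64.
At (489690, 5590304): z_contact = 175581.90 − 1821868.71 + 1646798.64 = 511.83 m.
Depth below ground = 534.7 − 511.83 = 22.9 m.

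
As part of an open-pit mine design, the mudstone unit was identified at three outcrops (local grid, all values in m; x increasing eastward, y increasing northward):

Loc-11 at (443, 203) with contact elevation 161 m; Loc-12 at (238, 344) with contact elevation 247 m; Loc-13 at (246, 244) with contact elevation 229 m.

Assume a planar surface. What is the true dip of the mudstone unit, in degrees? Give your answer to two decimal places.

Let the plane be z = a·x + b·y + c.
Loc-12−Loc-11: −205a + 141b = 86;  Loc-13−Loc-11: −197a + 41b = 68.
Solving gives a = −0.31293, b = 0.15497.
Gradient magnitude |∇z| = √(a² + b²) = √(0.09792 + 0.02401) = 0.34919.
True dip = arctan(0.34919) = 19.25°, dipping toward ESE (azimuth ≈ 116°).

19.25°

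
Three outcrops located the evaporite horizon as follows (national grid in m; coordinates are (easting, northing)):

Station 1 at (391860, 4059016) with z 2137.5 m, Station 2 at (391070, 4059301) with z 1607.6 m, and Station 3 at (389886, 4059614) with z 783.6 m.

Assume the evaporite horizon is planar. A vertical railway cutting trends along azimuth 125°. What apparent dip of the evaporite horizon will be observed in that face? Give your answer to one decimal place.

25.5°

Let the plane be z = a·E + b·N + c.
Station 2−Station 1: −790a + 285b = −529.9;  Station 3−Station 1: −1974a + 598b = −1353.9.
Solving gives a = 0.76501, b = 0.26127.
Unit vector along 125° is (sin 125°, cos 125°) = (0.8192, -0.5736).
Slope in that direction = a·(0.8192) + b·(-0.5736) = 0.47681.
Apparent dip = arctan|0.47681| = 25.5° (true dip is 39.0°, so apparent ≤ true as expected).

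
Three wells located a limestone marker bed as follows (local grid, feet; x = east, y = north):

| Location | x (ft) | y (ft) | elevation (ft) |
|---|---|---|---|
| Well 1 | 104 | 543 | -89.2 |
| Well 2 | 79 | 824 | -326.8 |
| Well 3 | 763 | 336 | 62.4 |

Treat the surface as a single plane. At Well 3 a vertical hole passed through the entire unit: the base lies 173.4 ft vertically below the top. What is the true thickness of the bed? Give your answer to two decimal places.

Two edge vectors: Well 1→Well 2 = (-25, 281, -237.6), Well 1→Well 3 = (659, -207, 151.6).
Normal n = (Well 1→Well 2) × (Well 1→Well 3) = (-6583.6, -152788.4, -180004).
So ∂z/∂x = −n_x/n_z = −0.03657 and ∂z/∂y = −n_y/n_z = −0.84881.
|∇z| = √(a²+b²) = 0.84959, so dip δ = arctan(0.84959) = 40.35°.
True thickness = vertical thickness × cos δ = 173.4 × cos 40.35° = 132.15 ft.

132.15 ft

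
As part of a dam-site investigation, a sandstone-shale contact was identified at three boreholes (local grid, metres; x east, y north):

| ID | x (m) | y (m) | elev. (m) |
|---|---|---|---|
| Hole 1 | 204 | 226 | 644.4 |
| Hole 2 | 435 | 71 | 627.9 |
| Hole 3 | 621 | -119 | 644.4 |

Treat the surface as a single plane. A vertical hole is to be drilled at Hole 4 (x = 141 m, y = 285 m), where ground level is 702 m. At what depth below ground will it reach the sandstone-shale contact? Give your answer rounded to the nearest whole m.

Let the plane be z = a·x + b·y + c.
Hole 2−Hole 1: 231a − 155b = −16.5;  Hole 3−Hole 1: 417a − 345b = 0.
Solving gives a = −0.37799, b = −0.45687.
Then c = 644.4 − a·204 − b·226 = 824.76.
At (141, 285): z_contact = −53.3 − 130.2 + 824.76 = 641.3 m.
Depth below ground = 702 − 641.3 = 61 m.

61 m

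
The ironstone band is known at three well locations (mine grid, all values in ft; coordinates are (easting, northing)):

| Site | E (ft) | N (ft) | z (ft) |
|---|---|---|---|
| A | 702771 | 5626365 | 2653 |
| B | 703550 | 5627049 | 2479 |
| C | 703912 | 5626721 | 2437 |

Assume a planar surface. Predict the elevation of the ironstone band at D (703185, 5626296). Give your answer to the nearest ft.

2587 ft

Let the plane be z = a·E + b·N + c.
B−A: 779a + 684b = −174;  C−A: 1141a + 356b = −216.
Solving gives a = −0.17053586, b = −0.06016457.
Then c = 2653 − a·702771 − b·5626365 = 461008.50.
At (703185, 5626296): z = −119918.3 − 338503.7 + 461008.50 = 2586.5 ft.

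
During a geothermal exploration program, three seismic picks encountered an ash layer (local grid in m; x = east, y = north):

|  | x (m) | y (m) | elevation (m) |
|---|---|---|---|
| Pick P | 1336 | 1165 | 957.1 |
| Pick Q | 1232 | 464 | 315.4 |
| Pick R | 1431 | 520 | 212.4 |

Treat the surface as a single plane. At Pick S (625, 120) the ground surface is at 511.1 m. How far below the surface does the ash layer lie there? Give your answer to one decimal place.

Two edge vectors: Pick P→Pick Q = (-104, -701, -641.7), Pick P→Pick R = (95, -645, -744.7).
Normal n = (Pick P→Pick Q) × (Pick P→Pick R) = (108138.2, -138410.3, 133675).
So ∂z/∂x = −n_x/n_z = −0.808964 and ∂z/∂y = −n_y/n_z = 1.035424.
Intercept c from Pick P: 957.1 + 1080.78 − 1206.27 = 831.61.
At (625, 120): z_contact = −505.60 + 124.25 + 831.61 = 450.26 m.
Depth below ground = 511.1 − 450.26 = 60.8 m.

60.8 m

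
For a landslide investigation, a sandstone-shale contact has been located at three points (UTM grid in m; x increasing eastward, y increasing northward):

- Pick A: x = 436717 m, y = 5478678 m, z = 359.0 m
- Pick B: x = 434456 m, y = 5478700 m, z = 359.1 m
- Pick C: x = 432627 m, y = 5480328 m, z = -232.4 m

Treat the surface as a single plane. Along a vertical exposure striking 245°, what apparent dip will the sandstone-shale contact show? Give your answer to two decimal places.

9.01°

Two edge vectors: Pick A→Pick B = (-2261, 22, 0.1), Pick A→Pick C = (-4090, 1650, -591.4).
Normal n = (Pick A→Pick B) × (Pick A→Pick C) = (-13175.8, -1337564.4, -3640670).
So ∂z/∂x = −n_x/n_z = −0.00362 and ∂z/∂y = −n_y/n_z = −0.36740.
Unit vector along 245° is (sin 245°, cos 245°) = (-0.9063, -0.4226).
Slope in that direction = a·(-0.9063) + b·(-0.4226) = 0.15855.
Apparent dip = arctan|0.15855| = 9.01° (true dip is 20.2°, so apparent ≤ true as expected).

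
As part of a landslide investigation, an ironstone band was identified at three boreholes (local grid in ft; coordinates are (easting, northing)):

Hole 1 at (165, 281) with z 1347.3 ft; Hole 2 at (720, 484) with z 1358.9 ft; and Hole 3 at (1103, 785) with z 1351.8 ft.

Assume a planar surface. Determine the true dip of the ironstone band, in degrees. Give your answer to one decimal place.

Two edge vectors: Hole 1→Hole 2 = (555, 203, 11.6), Hole 1→Hole 3 = (938, 504, 4.5).
Normal n = (Hole 1→Hole 2) × (Hole 1→Hole 3) = (-4932.9, 8383.3, 89306).
So ∂z/∂E = −n_x/n_z = 0.05524 and ∂z/∂N = −n_y/n_z = −0.09387.
Gradient magnitude |∇z| = √(a² + b²) = √(0.00305 + 0.00881) = 0.10892.
True dip = arctan(0.10892) = 6.2°, dipping toward NNW (azimuth ≈ 330°).

6.2°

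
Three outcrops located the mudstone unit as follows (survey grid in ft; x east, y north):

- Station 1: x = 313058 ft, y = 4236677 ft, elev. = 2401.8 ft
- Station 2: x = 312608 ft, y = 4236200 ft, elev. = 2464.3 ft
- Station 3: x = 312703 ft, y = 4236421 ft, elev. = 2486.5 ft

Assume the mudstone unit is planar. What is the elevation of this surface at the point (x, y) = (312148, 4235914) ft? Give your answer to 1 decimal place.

Two edge vectors: Station 1→Station 2 = (-450, -477, 62.5), Station 1→Station 3 = (-355, -256, 84.7).
Normal n = (Station 1→Station 2) × (Station 1→Station 3) = (-24401.9, 15927.5, -54135).
So ∂z/∂x = −n_x/n_z = −0.450760137 and ∂z/∂y = −n_y/n_z = 0.294218158.
Intercept c from Station 1: 2401.8 + 141114.07 − 1246507.30 = −1102991.44.
At (312148, 4235914): z = −140703.9 + 1246282.8 − 1102991.44 = 2587.5 ft.

2587.5 ft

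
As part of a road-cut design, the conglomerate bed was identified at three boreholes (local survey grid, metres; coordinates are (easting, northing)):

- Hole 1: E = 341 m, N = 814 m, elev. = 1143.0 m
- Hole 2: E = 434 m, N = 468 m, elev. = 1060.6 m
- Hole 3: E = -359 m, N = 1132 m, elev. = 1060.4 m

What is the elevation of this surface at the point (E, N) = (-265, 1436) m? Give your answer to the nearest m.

1178 m

Let the plane be z = a·E + b·N + c.
Hole 2−Hole 1: 93a − 346b = −82.4;  Hole 3−Hole 1: −700a + 318b = −82.6.
Solving gives a = 0.25765, b = 0.30740.
Then c = 1143 − a·341 − b·814 = 804.92.
At (-265, 1436): z = −68.3 + 441.4 + 804.92 = 1178.1 m.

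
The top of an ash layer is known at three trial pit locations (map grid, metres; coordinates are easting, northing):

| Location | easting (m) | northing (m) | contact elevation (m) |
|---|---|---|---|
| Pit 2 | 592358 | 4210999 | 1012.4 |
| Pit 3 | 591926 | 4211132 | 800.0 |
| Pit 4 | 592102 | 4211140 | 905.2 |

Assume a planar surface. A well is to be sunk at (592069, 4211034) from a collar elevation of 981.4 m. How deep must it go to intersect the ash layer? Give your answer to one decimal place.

Two edge vectors: Pit 2→Pit 3 = (-432, 133, -212.4), Pit 2→Pit 4 = (-256, 141, -107.2).
Normal n = (Pit 2→Pit 3) × (Pit 2→Pit 4) = (15690.8, 8064, -26864).
So ∂z/∂easting = −n_x/n_z = 0.584082787 and ∂z/∂northing = −n_y/n_z = 0.300178678.
Intercept c from Pit 2: 1012.4 − 345986.11 − 1264052.11 = −1609025.82.
At (592069, 4211034): z_contact = 345817.31 + 1264062.62 − 1609025.82 = 854.11 m.
Depth below ground = 981.4 − 854.11 = 127.3 m.

127.3 m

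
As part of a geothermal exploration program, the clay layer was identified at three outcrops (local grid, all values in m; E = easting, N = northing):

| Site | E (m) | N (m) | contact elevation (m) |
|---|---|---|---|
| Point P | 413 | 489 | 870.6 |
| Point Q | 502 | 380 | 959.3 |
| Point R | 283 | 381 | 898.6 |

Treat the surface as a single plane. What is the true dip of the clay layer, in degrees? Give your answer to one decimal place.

Let the plane be z = a·E + b·N + c.
Point Q−Point P: 89a − 109b = 88.7;  Point R−Point P: −130a − 108b = 28.
Solving gives a = 0.27448, b = −0.58965.
Gradient magnitude |∇z| = √(a² + b²) = √(0.07534 + 0.34768) = 0.65040.
True dip = arctan(0.65040) = 33.0°, dipping toward NNW (azimuth ≈ 335°).

33.0°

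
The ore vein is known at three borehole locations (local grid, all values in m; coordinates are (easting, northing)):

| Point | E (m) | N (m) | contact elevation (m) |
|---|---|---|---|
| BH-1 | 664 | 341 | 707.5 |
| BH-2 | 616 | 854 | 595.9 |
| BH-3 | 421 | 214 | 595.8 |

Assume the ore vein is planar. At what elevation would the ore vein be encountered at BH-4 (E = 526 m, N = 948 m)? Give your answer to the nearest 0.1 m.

Let the plane be z = a·E + b·N + c.
BH-2−BH-1: −48a + 513b = −111.6;  BH-3−BH-1: −243a − 127b = −111.7.
Solving gives a = 0.54664, b = −0.16640.
Then c = 707.5 − a·664 − b·341 = 401.28.
At (526, 948): z = 287.5 − 157.7 + 401.28 = 531.1 m.

531.1 m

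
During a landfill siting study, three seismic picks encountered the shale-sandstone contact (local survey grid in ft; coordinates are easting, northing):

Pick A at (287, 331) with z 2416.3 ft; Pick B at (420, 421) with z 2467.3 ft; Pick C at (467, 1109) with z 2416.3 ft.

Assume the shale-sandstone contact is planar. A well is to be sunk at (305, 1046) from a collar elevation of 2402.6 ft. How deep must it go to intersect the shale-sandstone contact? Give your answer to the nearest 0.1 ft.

Let the plane be z = a·easting + b·northing + c.
Pick B−Pick A: 133a + 90b = 51;  Pick C−Pick A: 180a + 778b = 0.
Solving gives a = 0.454637, b = −0.105186.
Then c = 2416.3 − a·287 − b·331 = 2320.64.
At (305, 1046): z_contact = 138.66 − 110.02 + 2320.64 = 2349.28 ft.
Depth below ground = 2402.6 − 2349.28 = 53.3 ft.

53.3 ft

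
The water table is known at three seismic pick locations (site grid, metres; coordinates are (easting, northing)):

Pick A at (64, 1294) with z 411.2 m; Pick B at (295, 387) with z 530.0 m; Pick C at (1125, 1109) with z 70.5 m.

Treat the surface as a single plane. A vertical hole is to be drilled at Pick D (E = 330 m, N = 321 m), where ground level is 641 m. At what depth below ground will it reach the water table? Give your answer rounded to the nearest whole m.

Two edge vectors: Pick A→Pick B = (231, -907, 118.8), Pick A→Pick C = (1061, -185, -340.7).
Normal n = (Pick A→Pick B) × (Pick A→Pick C) = (330992.9, 204748.5, 919592).
So ∂z/∂E = −n_x/n_z = −0.35993 and ∂z/∂N = −n_y/n_z = −0.22265.
Intercept c from Pick A: 411.2 + 23.04 + 288.11 = 722.35.
At (330, 321): z_contact = −118.8 − 71.5 + 722.35 = 532.1 m.
Depth below ground = 641 − 532.1 = 109 m.

109 m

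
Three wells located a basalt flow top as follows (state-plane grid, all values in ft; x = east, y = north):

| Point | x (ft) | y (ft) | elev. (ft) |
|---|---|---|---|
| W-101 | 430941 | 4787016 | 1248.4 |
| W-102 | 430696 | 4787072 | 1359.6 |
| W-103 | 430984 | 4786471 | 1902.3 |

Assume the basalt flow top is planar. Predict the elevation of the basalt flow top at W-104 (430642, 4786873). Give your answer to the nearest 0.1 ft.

Let the plane be z = a·x + b·y + c.
W-102−W-101: −245a + 56b = 111.2;  W-103−W-101: 43a − 545b = 653.9.
Solving gives a = −0.741493475, b = −1.258319669.
Then c = 1248.4 − a·430941 − b·4787016 = 6344384.73.
At (430642, 4786873): z = −319318.2 − 6023416.4 + 6344384.73 = 1650.0 ft.

1650.0 ft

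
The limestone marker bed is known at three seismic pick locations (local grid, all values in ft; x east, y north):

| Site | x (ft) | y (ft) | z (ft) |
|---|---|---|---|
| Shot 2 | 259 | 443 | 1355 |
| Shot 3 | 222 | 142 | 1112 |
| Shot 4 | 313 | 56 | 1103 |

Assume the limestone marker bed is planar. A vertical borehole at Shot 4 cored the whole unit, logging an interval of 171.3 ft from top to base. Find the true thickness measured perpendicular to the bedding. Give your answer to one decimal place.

Let the plane be z = a·x + b·y + c.
Shot 3−Shot 2: −37a − 301b = −243;  Shot 4−Shot 2: 54a − 387b = −252.
Solving gives a = 0.59494, b = 0.73418.
|∇z| = √(a²+b²) = 0.94497, so dip δ = arctan(0.94497) = 43.38°.
True thickness = vertical thickness × cos δ = 171.3 × cos 43.38° = 124.5 ft.

124.5 ft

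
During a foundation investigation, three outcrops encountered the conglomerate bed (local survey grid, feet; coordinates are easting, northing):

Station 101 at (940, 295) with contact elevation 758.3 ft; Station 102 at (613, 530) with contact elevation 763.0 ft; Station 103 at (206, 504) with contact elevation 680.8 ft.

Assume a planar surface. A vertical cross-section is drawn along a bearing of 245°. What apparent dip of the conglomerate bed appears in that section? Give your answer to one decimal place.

Two edge vectors: Station 101→Station 102 = (-327, 235, 4.7), Station 101→Station 103 = (-734, 209, -77.5).
Normal n = (Station 101→Station 102) × (Station 101→Station 103) = (-19194.8, -28792.3, 104147).
So ∂z/∂easting = −n_x/n_z = 0.18430 and ∂z/∂northing = −n_y/n_z = 0.27646.
Unit vector along 245° is (sin 245°, cos 245°) = (-0.9063, -0.4226).
Slope in that direction = a·(-0.9063) + b·(-0.4226) = −0.28387.
Apparent dip = arctan|0.28387| = 15.8° (true dip is 18.4°, so apparent ≤ true as expected).

15.8°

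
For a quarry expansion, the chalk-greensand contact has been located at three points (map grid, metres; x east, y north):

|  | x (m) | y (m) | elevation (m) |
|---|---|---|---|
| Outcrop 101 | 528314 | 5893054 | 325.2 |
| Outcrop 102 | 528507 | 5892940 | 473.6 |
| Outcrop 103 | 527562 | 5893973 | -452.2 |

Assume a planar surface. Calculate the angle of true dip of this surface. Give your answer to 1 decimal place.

33.8°

Let the plane be z = a·x + b·y + c.
Outcrop 102−Outcrop 101: 193a − 114b = 148.4;  Outcrop 103−Outcrop 101: −752a + 919b = −777.4.
Solving gives a = 0.52113, b = −0.41949.
Gradient magnitude |∇z| = √(a² + b²) = √(0.27158 + 0.17597) = 0.66899.
True dip = arctan(0.66899) = 33.8°, dipping toward NW (azimuth ≈ 309°).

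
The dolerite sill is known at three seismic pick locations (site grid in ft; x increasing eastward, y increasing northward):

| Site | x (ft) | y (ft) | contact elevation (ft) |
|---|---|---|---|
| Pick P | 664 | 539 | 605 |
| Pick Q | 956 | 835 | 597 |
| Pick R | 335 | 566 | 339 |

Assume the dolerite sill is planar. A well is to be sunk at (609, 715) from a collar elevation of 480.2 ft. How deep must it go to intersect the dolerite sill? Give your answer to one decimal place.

Let the plane be z = a·x + b·y + c.
Pick Q−Pick P: 292a + 296b = −8;  Pick R−Pick P: −329a + 27b = −266.
Solving gives a = 0.74591, b = −0.76285.
Then c = 605 − a·664 − b·539 = 520.90.
At (609, 715): z_contact = 454.26 − 545.44 + 520.90 = 429.71 ft.
Depth below ground = 480.2 − 429.71 = 50.5 ft.

50.5 ft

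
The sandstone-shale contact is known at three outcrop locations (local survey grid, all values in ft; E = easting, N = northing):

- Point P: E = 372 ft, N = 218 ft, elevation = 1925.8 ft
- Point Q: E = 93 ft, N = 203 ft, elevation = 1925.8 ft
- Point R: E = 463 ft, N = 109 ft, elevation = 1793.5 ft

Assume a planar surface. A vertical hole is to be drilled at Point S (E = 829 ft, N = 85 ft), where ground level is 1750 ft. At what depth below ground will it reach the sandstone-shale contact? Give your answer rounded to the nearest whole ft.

Two edge vectors: Point P→Point Q = (-279, -15, 0), Point P→Point R = (91, -109, -132.3).
Normal n = (Point P→Point Q) × (Point P→Point R) = (1984.5, -36911.7, 31776).
So ∂z/∂E = −n_x/n_z = −0.06245 and ∂z/∂N = −n_y/n_z = 1.16162.
Intercept c from Point P: 1925.8 + 23.23 − 253.23 = 1695.80.
At (829, 85): z_contact = −51.8 + 98.7 + 1695.80 = 1742.8 ft.
Depth below ground = 1750 − 1742.8 = 7 ft.

7 ft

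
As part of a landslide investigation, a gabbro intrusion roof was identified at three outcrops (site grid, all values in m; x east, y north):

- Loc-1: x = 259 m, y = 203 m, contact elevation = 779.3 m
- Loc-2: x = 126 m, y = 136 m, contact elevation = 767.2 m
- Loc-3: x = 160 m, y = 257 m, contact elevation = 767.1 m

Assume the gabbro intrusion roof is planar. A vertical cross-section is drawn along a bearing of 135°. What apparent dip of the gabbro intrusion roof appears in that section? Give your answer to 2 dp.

5.54°

Let the plane be z = a·x + b·y + c.
Loc-2−Loc-1: −133a − 67b = −12.1;  Loc-3−Loc-1: −99a + 54b = −12.2.
Solving gives a = 0.10646, b = −0.03074.
Unit vector along 135° is (sin 135°, cos 135°) = (0.7071, -0.7071).
Slope in that direction = a·(0.7071) + b·(-0.7071) = 0.09702.
Apparent dip = arctan|0.09702| = 5.54° (true dip is 6.3°, so apparent ≤ true as expected).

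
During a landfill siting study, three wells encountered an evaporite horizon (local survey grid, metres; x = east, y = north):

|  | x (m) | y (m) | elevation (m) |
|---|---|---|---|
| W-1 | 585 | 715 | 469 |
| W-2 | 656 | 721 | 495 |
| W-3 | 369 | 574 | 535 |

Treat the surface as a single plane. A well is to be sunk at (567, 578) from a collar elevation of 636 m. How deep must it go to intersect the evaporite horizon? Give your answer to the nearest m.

Let the plane be z = a·x + b·y + c.
W-2−W-1: 71a + 6b = 26;  W-3−W-1: −216a − 141b = 66.
Solving gives a = 0.46609, b = −1.18210.
Then c = 469 − a·585 − b·715 = 1041.54.
At (567, 578): z_contact = 264.3 − 683.3 + 1041.54 = 622.6 m.
Depth below ground = 636 − 622.6 = 13 m.

13 m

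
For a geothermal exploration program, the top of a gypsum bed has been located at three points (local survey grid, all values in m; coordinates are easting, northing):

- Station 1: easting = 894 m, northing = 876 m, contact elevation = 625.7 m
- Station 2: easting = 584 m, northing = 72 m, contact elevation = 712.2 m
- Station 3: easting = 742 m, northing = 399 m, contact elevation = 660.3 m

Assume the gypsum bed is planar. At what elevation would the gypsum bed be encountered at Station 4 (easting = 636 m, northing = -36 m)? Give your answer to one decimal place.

Two edge vectors: Station 1→Station 2 = (-310, -804, 86.5), Station 1→Station 3 = (-152, -477, 34.6).
Normal n = (Station 1→Station 2) × (Station 1→Station 3) = (13442.1, -2422, 25662).
So ∂z/∂easting = −n_x/n_z = −0.52381 and ∂z/∂northing = −n_y/n_z = 0.09438.
Intercept c from Station 1: 625.7 + 468.29 − 82.68 = 1011.31.
At (636, -36): z = −333.1 − 3.4 + 1011.31 = 674.8 m.

674.8 m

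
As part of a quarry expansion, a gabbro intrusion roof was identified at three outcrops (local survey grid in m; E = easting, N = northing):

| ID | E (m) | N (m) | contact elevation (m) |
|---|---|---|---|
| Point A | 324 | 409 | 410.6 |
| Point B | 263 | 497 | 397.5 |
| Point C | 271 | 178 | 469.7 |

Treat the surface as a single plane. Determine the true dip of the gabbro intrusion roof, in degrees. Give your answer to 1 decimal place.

14.4°

Let the plane be z = a·E + b·N + c.
Point B−Point A: −61a + 88b = −13.1;  Point C−Point A: −53a − 231b = 59.1.
Solving gives a = −0.11595, b = −0.22924.
Gradient magnitude |∇z| = √(a² + b²) = √(0.01345 + 0.05255) = 0.25690.
True dip = arctan(0.25690) = 14.4°, dipping toward NNE (azimuth ≈ 027°).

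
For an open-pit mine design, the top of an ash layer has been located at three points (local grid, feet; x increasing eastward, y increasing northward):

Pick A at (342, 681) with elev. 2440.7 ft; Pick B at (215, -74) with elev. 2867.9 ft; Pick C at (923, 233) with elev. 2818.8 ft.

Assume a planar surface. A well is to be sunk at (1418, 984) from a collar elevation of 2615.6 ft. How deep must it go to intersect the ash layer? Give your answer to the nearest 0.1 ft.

151.7 ft

Let the plane be z = a·x + b·y + c.
Pick B−Pick A: −127a − 755b = 427.2;  Pick C−Pick A: 581a − 448b = 378.1.
Solving gives a = 0.189849, b = −0.597763.
Then c = 2440.7 − a·342 − b·681 = 2782.85.
At (1418, 984): z_contact = 269.21 − 588.20 + 2782.85 = 2463.86 ft.
Depth below ground = 2615.6 − 2463.86 = 151.7 ft.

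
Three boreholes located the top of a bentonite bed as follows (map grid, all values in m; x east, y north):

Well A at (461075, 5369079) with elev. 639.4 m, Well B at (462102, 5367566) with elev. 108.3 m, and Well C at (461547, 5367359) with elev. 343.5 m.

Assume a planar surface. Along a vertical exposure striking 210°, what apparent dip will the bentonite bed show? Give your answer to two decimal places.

Let the plane be z = a·x + b·y + c.
Well B−Well A: 1027a − 1513b = −531.1;  Well C−Well A: 472a − 1720b = −295.9.
Solving gives a = −0.44264, b = 0.05057.
Unit vector along 210° is (sin 210°, cos 210°) = (-0.5000, -0.8660).
Slope in that direction = a·(-0.5000) + b·(-0.8660) = 0.17753.
Apparent dip = arctan|0.17753| = 10.07° (true dip is 24.0°, so apparent ≤ true as expected).

10.07°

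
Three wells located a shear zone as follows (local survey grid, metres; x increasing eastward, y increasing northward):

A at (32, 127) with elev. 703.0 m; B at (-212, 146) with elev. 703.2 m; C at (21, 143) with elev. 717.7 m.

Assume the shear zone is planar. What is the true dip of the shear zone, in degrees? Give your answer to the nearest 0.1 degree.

Let the plane be z = a·x + b·y + c.
B−A: −244a + 19b = 0.2;  C−A: −11a + 16b = 14.7.
Solving gives a = 0.07472, b = 0.97012.
Gradient magnitude |∇z| = √(a² + b²) = √(0.00558 + 0.94114) = 0.97300.
True dip = arctan(0.97300) = 44.2°, dipping toward S (azimuth ≈ 184°).

44.2°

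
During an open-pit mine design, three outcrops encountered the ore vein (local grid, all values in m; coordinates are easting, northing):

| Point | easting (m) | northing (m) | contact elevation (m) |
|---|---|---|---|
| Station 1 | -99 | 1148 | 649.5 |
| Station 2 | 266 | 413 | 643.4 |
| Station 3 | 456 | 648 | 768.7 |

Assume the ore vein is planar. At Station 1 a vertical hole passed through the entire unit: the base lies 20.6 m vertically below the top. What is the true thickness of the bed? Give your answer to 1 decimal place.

18.8 m

Let the plane be z = a·easting + b·northing + c.
Station 2−Station 1: 365a − 735b = −6.1;  Station 3−Station 1: 555a − 500b = 119.2.
Solving gives a = 0.40218, b = 0.20802.
|∇z| = √(a²+b²) = 0.45280, so dip δ = arctan(0.45280) = 24.36°.
True thickness = vertical thickness × cos δ = 20.6 × cos 24.36° = 18.8 m.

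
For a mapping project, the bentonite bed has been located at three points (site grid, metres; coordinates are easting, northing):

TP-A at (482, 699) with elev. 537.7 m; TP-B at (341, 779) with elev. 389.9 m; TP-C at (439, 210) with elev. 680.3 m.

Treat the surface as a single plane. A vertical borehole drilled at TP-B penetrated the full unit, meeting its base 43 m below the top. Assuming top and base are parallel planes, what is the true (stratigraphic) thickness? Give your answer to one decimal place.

31.7 m

Let the plane be z = a·easting + b·northing + c.
TP-B−TP-A: −141a + 80b = −147.8;  TP-C−TP-A: −43a − 489b = 142.6.
Solving gives a = 0.84082, b = −0.36555.
|∇z| = √(a²+b²) = 0.91685, so dip δ = arctan(0.91685) = 42.52°.
True thickness = vertical thickness × cos δ = 43 × cos 42.52° = 31.7 m.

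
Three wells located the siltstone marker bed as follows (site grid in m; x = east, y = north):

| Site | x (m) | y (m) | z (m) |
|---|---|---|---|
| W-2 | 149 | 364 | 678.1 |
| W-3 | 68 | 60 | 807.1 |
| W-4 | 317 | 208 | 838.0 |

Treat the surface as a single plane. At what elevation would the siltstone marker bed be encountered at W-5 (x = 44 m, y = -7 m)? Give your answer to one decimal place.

832.8 m

Let the plane be z = a·x + b·y + c.
W-3−W-2: −81a − 304b = 129;  W-4−W-2: 168a − 156b = 159.9.
Solving gives a = 0.44713, b = −0.54348.
Then c = 678.1 − a·149 − b·364 = 809.30.
At (44, -7): z = 19.7 + 3.8 + 809.30 = 832.8 m.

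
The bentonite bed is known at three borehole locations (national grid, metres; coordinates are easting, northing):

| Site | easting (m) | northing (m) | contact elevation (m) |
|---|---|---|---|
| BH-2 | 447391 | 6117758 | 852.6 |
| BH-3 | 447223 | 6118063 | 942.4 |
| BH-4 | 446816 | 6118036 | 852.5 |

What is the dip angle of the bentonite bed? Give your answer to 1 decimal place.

Let the plane be z = a·easting + b·northing + c.
BH-3−BH-2: −168a + 305b = 89.8;  BH-4−BH-2: −575a + 278b = −0.1.
Solving gives a = 0.19425, b = 0.40143.
Gradient magnitude |∇z| = √(a² + b²) = √(0.03773 + 0.16114) = 0.44596.
True dip = arctan(0.44596) = 24.0°, dipping toward SSW (azimuth ≈ 206°).

24.0°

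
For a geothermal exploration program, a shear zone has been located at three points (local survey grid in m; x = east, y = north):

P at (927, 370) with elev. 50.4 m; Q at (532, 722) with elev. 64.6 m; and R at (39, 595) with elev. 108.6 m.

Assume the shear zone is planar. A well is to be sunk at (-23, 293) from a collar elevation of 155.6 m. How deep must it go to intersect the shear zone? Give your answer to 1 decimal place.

Let the plane be z = a·x + b·y + c.
Q−P: −395a + 352b = 14.2;  R−P: −888a + 225b = 58.2.
Solving gives a = −0.07730, b = −0.04640.
Then c = 50.4 − a·927 − b·370 = 139.22.
At (-23, 293): z_contact = 1.78 − 13.59 + 139.22 = 127.40 m.
Depth below ground = 155.6 − 127.40 = 28.2 m.

28.2 m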